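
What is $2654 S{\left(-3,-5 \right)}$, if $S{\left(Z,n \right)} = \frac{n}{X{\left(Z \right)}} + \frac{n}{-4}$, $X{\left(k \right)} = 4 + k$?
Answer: $- \frac{19905}{2} \approx -9952.5$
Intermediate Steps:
$S{\left(Z,n \right)} = - \frac{n}{4} + \frac{n}{4 + Z}$ ($S{\left(Z,n \right)} = \frac{n}{4 + Z} + \frac{n}{-4} = \frac{n}{4 + Z} + n \left(- \frac{1}{4}\right) = \frac{n}{4 + Z} - \frac{n}{4} = - \frac{n}{4} + \frac{n}{4 + Z}$)
$2654 S{\left(-3,-5 \right)} = 2654 \left(\left(-1\right) \left(-3\right) \left(-5\right) \frac{1}{16 + 4 \left(-3\right)}\right) = 2654 \left(\left(-1\right) \left(-3\right) \left(-5\right) \frac{1}{16 - 12}\right) = 2654 \left(\left(-1\right) \left(-3\right) \left(-5\right) \frac{1}{4}\right) = 2654 \left(- \frac{15}{4}\right) = - \frac{19905}{2}$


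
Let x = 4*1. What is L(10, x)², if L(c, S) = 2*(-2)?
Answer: 16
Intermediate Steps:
x = 4
L(c, S) = -4
L(10, x)² = (-4)² = 16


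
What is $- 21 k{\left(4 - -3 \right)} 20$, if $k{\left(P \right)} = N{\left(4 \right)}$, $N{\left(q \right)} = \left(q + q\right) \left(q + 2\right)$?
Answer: $-20160$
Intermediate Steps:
$N{\left(q \right)} = 2 q \left(2 + q\right)$
$k{\left(P \right)} = 48$ ($k{\left(P \right)} = 2 \cdot 4 \left(2 + 4\right) = 2 \cdot 4 \cdot 6 = 48$)
$- 21 k{\left(4 - -3 \right)} 20 = \left(-21\right) 48 \cdot 20 = \left(-1008\right) 20 = -20160$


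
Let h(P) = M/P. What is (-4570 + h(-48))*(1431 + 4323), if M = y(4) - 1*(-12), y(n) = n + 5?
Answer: -210386379/8 ≈ -2.6298e+7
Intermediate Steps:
y(n) = 5 + n
M = 21 (M = (5 + 4) - 1*(-12) = 9 + 12 = 21)
h(P) = 21/P
(-4570 + h(-48))*(1431 + 4323) = (-4570 + 21/(-48))*(1431 + 4323) = (-4570 + 21*(-1/48))*5754 = (-4570 - 7/16)*5754 = -73127/16*5754 = -210386379/8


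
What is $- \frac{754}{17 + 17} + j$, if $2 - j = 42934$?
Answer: $- \frac{730221}{17} \approx -42954.0$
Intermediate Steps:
$j = -42932$ ($j = 2 - 42934 = -42932$)
$- \frac{754}{17 + 17} + j = - \frac{754}{17 + 17} - 42932 = - \frac{754}{34} - 42932 = \left(-754\right) \frac{1}{34} - 42932 = - \frac{377}{17} - 42932 = - \frac{730221}{17}$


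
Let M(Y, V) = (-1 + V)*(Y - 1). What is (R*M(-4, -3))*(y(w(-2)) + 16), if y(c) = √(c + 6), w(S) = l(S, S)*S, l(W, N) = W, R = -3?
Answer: -960 - 60*√10 ≈ -1149.7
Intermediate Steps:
w(S) = S² (w(S) = S*S = S²)
y(c) = √(6 + c)
M(Y, V) = (-1 + V)*(-1 + Y)
(R*M(-4, -3))*(y(w(-2)) + 16) = (-3*(1 - 1*(-3) - 1*(-4) - 3*(-4)))*(√(6 + (-2)²) + 16) = (-3*(1 + 3 + 4 + 12))*(√(6 + 4) + 16) = (-3*20)*(√10 + 16) = -60*(16 + √10) = -960 - 60*√10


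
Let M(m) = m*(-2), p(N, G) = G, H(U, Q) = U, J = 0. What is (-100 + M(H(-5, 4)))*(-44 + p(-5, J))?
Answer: 3960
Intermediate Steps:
M(m) = -2*m
(-100 + M(H(-5, 4)))*(-44 + p(-5, J)) = (-100 - 2*(-5))*(-44 + 0) = (-100 + 10)*(-44) = -90*(-44) = 3960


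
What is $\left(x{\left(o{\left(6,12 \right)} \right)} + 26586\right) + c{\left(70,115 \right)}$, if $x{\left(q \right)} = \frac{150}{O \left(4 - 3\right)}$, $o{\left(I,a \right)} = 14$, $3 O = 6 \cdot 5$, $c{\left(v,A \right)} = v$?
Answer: $26671$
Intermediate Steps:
$O = 10$ ($O = \frac{6 \cdot 5}{3} = \frac{1}{3} \cdot 30 = 10$)
$x{\left(q \right)} = 15$ ($x{\left(q \right)} = \frac{150}{10 \left(4 - 3\right)} = \frac{150}{10 \cdot 1} = \frac{150}{10} = 150 \cdot \frac{1}{10} = 15$)
$\left(x{\left(o{\left(6,12 \right)} \right)} + 26586\right) + c{\left(70,115 \right)} = \left(15 + 26586\right) + 70 = 26601 + 70 = 26671$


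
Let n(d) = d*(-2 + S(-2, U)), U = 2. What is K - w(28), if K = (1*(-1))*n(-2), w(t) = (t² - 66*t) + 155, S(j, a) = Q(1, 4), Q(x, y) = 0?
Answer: 905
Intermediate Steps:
S(j, a) = 0
w(t) = 155 + t² - 66*t
n(d) = -2*d (n(d) = d*(-2 + 0) = d*(-2) = -2*d)
K = -4 (K = (1*(-1))*(-2*(-2)) = -1*4 = -4)
K - w(28) = -4 - (155 + 28² - 66*28) = -4 - (155 + 784 - 1848) = -4 - 1*(-909) = -4 + 909 = 905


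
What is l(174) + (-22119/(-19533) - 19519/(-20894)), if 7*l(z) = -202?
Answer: -25512270771/952285838 ≈ -26.791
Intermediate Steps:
l(z) = -202/7 (l(z) = (⅐)*(-202) = -202/7)
l(174) + (-22119/(-19533) - 19519/(-20894)) = -202/7 + (-22119/(-19533) - 19519/(-20894)) = -202/7 + (-22119*(-1/19533) - 19519*(-1/20894)) = -202/7 + (7373/6511 + 19519/20894) = -202/7 + 281139671/136040834 = -25512270771/952285838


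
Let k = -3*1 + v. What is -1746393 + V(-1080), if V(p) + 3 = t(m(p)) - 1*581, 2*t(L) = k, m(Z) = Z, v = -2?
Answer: -3493959/2 ≈ -1.7470e+6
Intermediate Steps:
k = -5 (k = -3*1 - 2 = -3 - 2 = -5)
t(L) = -5/2 (t(L) = (1/2)*(-5) = -5/2)
V(p) = -1173/2 (V(p) = -3 + (-5/2 - 1*581) = -3 + (-5/2 - 581) = -3 - 1167/2 = -1173/2)
-1746393 + V(-1080) = -1746393 - 1173/2 = -3493959/2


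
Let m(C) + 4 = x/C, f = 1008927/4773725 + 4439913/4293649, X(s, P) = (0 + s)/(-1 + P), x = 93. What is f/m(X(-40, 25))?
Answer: -25526902090548/1225702634436995 ≈ -0.020826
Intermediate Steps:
X(s, P) = s/(-1 + P)
f = 25526902090548/20496699572525 (f = 1008927*(1/4773725) + 4439913*(1/4293649) = 1008927/4773725 + 4439913/4293649 = 25526902090548/20496699572525 ≈ 1.2454)
m(C) = -4 + 93/C
f/m(X(-40, 25)) = 25526902090548/(20496699572525*(-4 + 93/((-40/(-1 + 25))))) = 25526902090548/(20496699572525*(-4 + 93/((-40/24)))) = 25526902090548/(20496699572525*(-4 + 93/((-40*1/24)))) = 25526902090548/(20496699572525*(-4 + 93/(-5/3))) = 25526902090548/(20496699572525*(-4 + 93*(-⅗))) = 25526902090548/(20496699572525*(-4 - 279/5)) = 25526902090548/(20496699572525*(-299/5)) = (25526902090548/20496699572525)*(-5/299) = -25526902090548/1225702634436995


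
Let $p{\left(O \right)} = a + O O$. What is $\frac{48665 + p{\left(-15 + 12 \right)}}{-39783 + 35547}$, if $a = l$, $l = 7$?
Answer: $- \frac{16227}{1412} \approx -11.492$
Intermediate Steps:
$a = 7$
$p{\left(O \right)} = 7 + O^{2}$ ($p{\left(O \right)} = 7 + O O = 7 + O^{2}$)
$\frac{48665 + p{\left(-15 + 12 \right)}}{-39783 + 35547} = \frac{48665 + \left(7 + \left(-15 + 12\right)^{2}\right)}{-39783 + 35547} = \frac{48665 + \left(7 + \left(-3\right)^{2}\right)}{-4236} = \left(48665 + \left(7 + 9\right)\right) \left(- \frac{1}{4236}\right) = \left(48665 + 16\right) \left(- \frac{1}{4236}\right) = 48681 \left(- \frac{1}{4236}\right) = - \frac{16227}{1412}$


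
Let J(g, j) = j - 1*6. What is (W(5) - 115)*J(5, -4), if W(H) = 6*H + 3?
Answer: 820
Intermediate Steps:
W(H) = 3 + 6*H
J(g, j) = -6 + j (J(g, j) = j - 6 = -6 + j)
(W(5) - 115)*J(5, -4) = ((3 + 6*5) - 115)*(-6 - 4) = ((3 + 30) - 115)*(-10) = (33 - 115)*(-10) = -82*(-10) = 820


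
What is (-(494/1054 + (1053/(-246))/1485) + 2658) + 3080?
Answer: 13636799141/2376770 ≈ 5737.5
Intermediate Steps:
(-(494/1054 + (1053/(-246))/1485) + 2658) + 3080 = (-(494*(1/1054) + (1053*(-1/246))*(1/1485)) + 2658) + 3080 = (-(247/527 - 351/82*1/1485) + 2658) + 3080 = (-(247/527 - 13/4510) + 2658) + 3080 = (-1*1107119/2376770 + 2658) + 3080 = (-1107119/2376770 + 2658) + 3080 = 6316347541/2376770 + 3080 = 13636799141/2376770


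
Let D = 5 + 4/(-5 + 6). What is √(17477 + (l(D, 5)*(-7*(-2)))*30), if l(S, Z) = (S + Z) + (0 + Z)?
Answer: √25457 ≈ 159.55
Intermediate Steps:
D = 9 (D = 5 + 4/1 = 5 + 1*4 = 5 + 4 = 9)
l(S, Z) = S + 2*Z (l(S, Z) = (S + Z) + Z = S + 2*Z)
√(17477 + (l(D, 5)*(-7*(-2)))*30) = √(17477 + ((9 + 2*5)*(-7*(-2)))*30) = √(17477 + ((9 + 10)*14)*30) = √(17477 + (19*14)*30) = √(17477 + 266*30) = √(17477 + 7980) = √25457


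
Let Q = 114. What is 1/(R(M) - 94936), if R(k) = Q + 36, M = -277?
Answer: -1/94786 ≈ -1.0550e-5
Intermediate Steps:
R(k) = 150 (R(k) = 114 + 36 = 150)
1/(R(M) - 94936) = 1/(150 - 94936) = 1/(-94786) = -1/94786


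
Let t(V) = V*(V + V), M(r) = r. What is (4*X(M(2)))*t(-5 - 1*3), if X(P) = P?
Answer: 1024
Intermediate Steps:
t(V) = 2*V² (t(V) = V*(2*V) = 2*V²)
(4*X(M(2)))*t(-5 - 1*3) = (4*2)*(2*(-5 - 1*3)²) = 8*(2*(-5 - 3)²) = 8*(2*(-8)²) = 8*(2*64) = 8*128 = 1024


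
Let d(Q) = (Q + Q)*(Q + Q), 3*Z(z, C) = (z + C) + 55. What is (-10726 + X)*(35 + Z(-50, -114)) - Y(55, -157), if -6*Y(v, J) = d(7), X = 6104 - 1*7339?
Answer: 47942/3 ≈ 15981.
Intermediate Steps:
Z(z, C) = 55/3 + C/3 + z/3 (Z(z, C) = ((z + C) + 55)/3 = ((C + z) + 55)/3 = (55 + C + z)/3 = 55/3 + C/3 + z/3)
d(Q) = 4*Q² (d(Q) = (2*Q)*(2*Q) = 4*Q²)
X = -1235 (X = 6104 - 7339 = -1235)
Y(v, J) = -98/3 (Y(v, J) = -2*7²/3 = -2*49/3 = -⅙*196 = -98/3)
(-10726 + X)*(35 + Z(-50, -114)) - Y(55, -157) = (-10726 - 1235)*(35 + (55/3 + (⅓)*(-114) + (⅓)*(-50))) - 1*(-98/3) = -11961*(35 + (55/3 - 38 - 50/3)) + 98/3 = -11961*(35 - 109/3) + 98/3 = -11961*(-4/3) + 98/3 = 15948 + 98/3 = 47942/3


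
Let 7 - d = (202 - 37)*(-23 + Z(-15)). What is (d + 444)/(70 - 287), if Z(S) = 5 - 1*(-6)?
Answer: -2431/217 ≈ -11.203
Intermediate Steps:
Z(S) = 11 (Z(S) = 5 + 6 = 11)
d = 1987 (d = 7 - (202 - 37)*(-23 + 11) = 7 - 165*(-12) = 7 - 1*(-1980) = 7 + 1980 = 1987)
(d + 444)/(70 - 287) = (1987 + 444)/(70 - 287) = 2431/(-217) = 2431*(-1/217) = -2431/217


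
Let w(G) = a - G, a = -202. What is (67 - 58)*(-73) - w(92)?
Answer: -363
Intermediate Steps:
w(G) = -202 - G
(67 - 58)*(-73) - w(92) = (67 - 58)*(-73) - (-202 - 1*92) = 9*(-73) - (-202 - 92) = -657 - 1*(-294) = -657 + 294 = -363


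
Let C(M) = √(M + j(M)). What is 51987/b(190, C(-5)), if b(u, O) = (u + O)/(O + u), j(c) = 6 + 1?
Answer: 51987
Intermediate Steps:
j(c) = 7
C(M) = √(7 + M) (C(M) = √(M + 7) = √(7 + M))
b(u, O) = 1 (b(u, O) = (O + u)/(O + u) = 1)
51987/b(190, C(-5)) = 51987/1 = 51987*1 = 51987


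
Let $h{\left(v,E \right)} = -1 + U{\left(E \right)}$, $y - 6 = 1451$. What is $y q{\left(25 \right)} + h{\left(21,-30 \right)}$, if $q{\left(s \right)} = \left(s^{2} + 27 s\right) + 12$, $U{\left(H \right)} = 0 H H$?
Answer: $1911583$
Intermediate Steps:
$y = 1457$ ($y = 6 + 1451 = 1457$)
$U{\left(H \right)} = 0$ ($U{\left(H \right)} = 0 H = 0$)
$h{\left(v,E \right)} = -1$ ($h{\left(v,E \right)} = -1 + 0 = -1$)
$q{\left(s \right)} = 12 + s^{2} + 27 s$
$y q{\left(25 \right)} + h{\left(21,-30 \right)} = 1457 \left(12 + 25^{2} + 27 \cdot 25\right) - 1 = 1457 \left(12 + 625 + 675\right) - 1 = 1457 \cdot 1312 - 1 = 1911584 - 1 = 1911583$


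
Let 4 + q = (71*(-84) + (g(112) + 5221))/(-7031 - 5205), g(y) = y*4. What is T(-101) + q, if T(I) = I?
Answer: -1284485/12236 ≈ -104.98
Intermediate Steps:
g(y) = 4*y
q = -48649/12236 (q = -4 + (71*(-84) + (4*112 + 5221))/(-7031 - 5205) = -4 + (-5964 + (448 + 5221))/(-12236) = -4 + (-5964 + 5669)*(-1/12236) = -4 - 295*(-1/12236) = -4 + 295/12236 = -48649/12236 ≈ -3.9759)
T(-101) + q = -101 - 48649/12236 = -1284485/12236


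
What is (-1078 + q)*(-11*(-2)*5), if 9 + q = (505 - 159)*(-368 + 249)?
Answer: -4648710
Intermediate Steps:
q = -41183 (q = -9 + (505 - 159)*(-368 + 249) = -9 + 346*(-119) = -9 - 41174 = -41183)
(-1078 + q)*(-11*(-2)*5) = (-1078 - 41183)*(-11*(-2)*5) = -929742*5 = -42261*110 = -4648710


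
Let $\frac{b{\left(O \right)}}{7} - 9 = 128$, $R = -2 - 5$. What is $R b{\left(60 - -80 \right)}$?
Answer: $-6713$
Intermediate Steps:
$R = -7$
$b{\left(O \right)} = 959$ ($b{\left(O \right)} = 63 + 7 \cdot 128 = 63 + 896 = 959$)
$R b{\left(60 - -80 \right)} = \left(-7\right) 959 = -6713$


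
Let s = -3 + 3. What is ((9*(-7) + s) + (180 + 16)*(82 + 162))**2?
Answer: 2281113121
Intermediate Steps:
s = 0
((9*(-7) + s) + (180 + 16)*(82 + 162))**2 = ((9*(-7) + 0) + (180 + 16)*(82 + 162))**2 = ((-63 + 0) + 196*244)**2 = (-63 + 47824)**2 = 47761**2 = 2281113121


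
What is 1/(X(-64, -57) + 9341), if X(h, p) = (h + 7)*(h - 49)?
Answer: 1/15782 ≈ 6.3363e-5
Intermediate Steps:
X(h, p) = (-49 + h)*(7 + h) (X(h, p) = (7 + h)*(-49 + h) = (-49 + h)*(7 + h))
1/(X(-64, -57) + 9341) = 1/((-343 + (-64)² - 42*(-64)) + 9341) = 1/((-343 + 4096 + 2688) + 9341) = 1/(6441 + 9341) = 1/15782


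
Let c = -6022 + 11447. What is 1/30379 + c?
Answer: 164806076/30379 ≈ 5425.0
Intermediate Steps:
c = 5425
1/30379 + c = 1/30379 + 5425 = 164806076/30379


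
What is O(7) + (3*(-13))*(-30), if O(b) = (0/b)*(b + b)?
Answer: 1170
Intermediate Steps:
O(b) = 0 (O(b) = 0*(2*b) = 0)
O(7) + (3*(-13))*(-30) = 0 + (3*(-13))*(-30) = 0 - 39*(-30) = 0 + 1170 = 1170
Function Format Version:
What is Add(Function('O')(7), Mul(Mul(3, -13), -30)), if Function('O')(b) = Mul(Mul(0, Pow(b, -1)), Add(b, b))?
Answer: 1170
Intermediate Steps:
Function('O')(b) = 0 (Function('O')(b) = Mul(0, Mul(2, b)) = 0)
Add(Function('O')(7), Mul(Mul(3, -13), -30)) = Add(0, Mul(Mul(3, -13), -30)) = Add(0, Mul(-39, -30)) = Add(0, 1170) = 1170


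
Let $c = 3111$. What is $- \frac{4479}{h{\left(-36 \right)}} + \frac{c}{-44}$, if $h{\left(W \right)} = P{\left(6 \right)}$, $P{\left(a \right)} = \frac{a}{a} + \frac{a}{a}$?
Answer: $- \frac{101649}{44} \approx -2310.2$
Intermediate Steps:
$P{\left(a \right)} = 2$ ($P{\left(a \right)} = 1 + 1 = 2$)
$h{\left(W \right)} = 2$
$- \frac{4479}{h{\left(-36 \right)}} + \frac{c}{-44} = - \frac{4479}{2} + \frac{3111}{-44} = \left(-4479\right) \frac{1}{2} + 3111 \left(- \frac{1}{44}\right) = - \frac{4479}{2} - \frac{3111}{44} = - \frac{101649}{44}$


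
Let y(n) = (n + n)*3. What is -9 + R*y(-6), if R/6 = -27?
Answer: 5823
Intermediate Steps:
R = -162 (R = 6*(-27) = -162)
y(n) = 6*n (y(n) = (2*n)*3 = 6*n)
-9 + R*y(-6) = -9 - 972*(-6) = -9 - 162*(-36) = -9 + 5832 = 5823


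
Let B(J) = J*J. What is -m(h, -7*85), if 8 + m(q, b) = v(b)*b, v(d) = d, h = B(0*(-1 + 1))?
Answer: -354017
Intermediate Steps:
B(J) = J²
h = 0 (h = (0*(-1 + 1))² = (0*0)² = 0² = 0)
m(q, b) = -8 + b² (m(q, b) = -8 + b*b = -8 + b²)
-m(h, -7*85) = -(-8 + (-7*85)²) = -(-8 + (-595)²) = -(-8 + 354025) = -1*354017 = -354017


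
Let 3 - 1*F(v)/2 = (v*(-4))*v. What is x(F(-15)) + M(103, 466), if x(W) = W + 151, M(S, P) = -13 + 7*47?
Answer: 2273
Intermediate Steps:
F(v) = 6 + 8*v**2 (F(v) = 6 - 2*v*(-4)*v = 6 - 2*(-4*v)*v = 6 - (-8)*v**2 = 6 + 8*v**2)
M(S, P) = 316 (M(S, P) = -13 + 329 = 316)
x(W) = 151 + W
x(F(-15)) + M(103, 466) = (151 + (6 + 8*(-15)**2)) + 316 = (151 + (6 + 8*225)) + 316 = (151 + (6 + 1800)) + 316 = (151 + 1806) + 316 = 1957 + 316 = 2273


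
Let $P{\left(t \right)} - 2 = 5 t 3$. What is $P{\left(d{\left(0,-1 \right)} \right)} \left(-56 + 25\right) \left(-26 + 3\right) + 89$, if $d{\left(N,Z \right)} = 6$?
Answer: $65685$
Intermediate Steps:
$P{\left(t \right)} = 2 + 15 t$ ($P{\left(t \right)} = 2 + 5 t 3 = 2 + 15 t$)
$P{\left(d{\left(0,-1 \right)} \right)} \left(-56 + 25\right) \left(-26 + 3\right) + 89 = \left(2 + 15 \cdot 6\right) \left(-56 + 25\right) \left(-26 + 3\right) + 89 = \left(2 + 90\right) \left(\left(-31\right) \left(-23\right)\right) + 89 = 92 \cdot 713 + 89 = 65596 + 89 = 65685$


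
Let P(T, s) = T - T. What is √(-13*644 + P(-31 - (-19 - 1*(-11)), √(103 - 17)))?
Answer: 2*I*√2093 ≈ 91.499*I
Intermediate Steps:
P(T, s) = 0
√(-13*644 + P(-31 - (-19 - 1*(-11)), √(103 - 17))) = √(-13*644 + 0) = √(-8372 + 0) = √(-8372) = 2*I*√2093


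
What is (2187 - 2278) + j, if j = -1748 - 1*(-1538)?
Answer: -301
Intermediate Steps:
j = -210 (j = -1748 + 1538 = -210)
(2187 - 2278) + j = (2187 - 2278) - 210 = -91 - 210 = -301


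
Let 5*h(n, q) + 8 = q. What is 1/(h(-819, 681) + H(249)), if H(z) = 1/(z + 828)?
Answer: 5385/724826 ≈ 0.0074294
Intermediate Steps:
H(z) = 1/(828 + z)
h(n, q) = -8/5 + q/5
1/(h(-819, 681) + H(249)) = 1/((-8/5 + (⅕)*681) + 1/(828 + 249)) = 1/((-8/5 + 681/5) + 1/1077) = 1/(673/5 + 1/1077) = 1/(724826/5385) = 5385/724826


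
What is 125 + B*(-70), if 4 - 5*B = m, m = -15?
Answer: -141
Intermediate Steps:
B = 19/5 (B = ⅘ - ⅕*(-15) = ⅘ + 3 = 19/5 ≈ 3.8000)
125 + B*(-70) = 125 + (19/5)*(-70) = 125 - 266 = -141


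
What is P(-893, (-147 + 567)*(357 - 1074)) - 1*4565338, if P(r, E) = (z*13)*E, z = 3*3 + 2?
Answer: -47628358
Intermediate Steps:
z = 11 (z = 9 + 2 = 11)
P(r, E) = 143*E (P(r, E) = (11*13)*E = 143*E)
P(-893, (-147 + 567)*(357 - 1074)) - 1*4565338 = 143*((-147 + 567)*(357 - 1074)) - 1*4565338 = 143*(420*(-717)) - 4565338 = 143*(-301140) - 4565338 = -43063020 - 4565338 = -47628358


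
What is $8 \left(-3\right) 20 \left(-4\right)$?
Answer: $1920$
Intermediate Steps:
$8 \left(-3\right) 20 \left(-4\right) = \left(-24\right) 20 \left(-4\right) = \left(-480\right) \left(-4\right) = 1920$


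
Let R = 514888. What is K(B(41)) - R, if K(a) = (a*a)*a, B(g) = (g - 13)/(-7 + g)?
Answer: -2529642000/4913 ≈ -5.1489e+5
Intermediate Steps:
B(g) = (-13 + g)/(-7 + g)
K(a) = a³ (K(a) = a²*a = a³)
K(B(41)) - R = ((-13 + 41)/(-7 + 41))³ - 1*514888 = (28/34)³ - 514888 = ((1/34)*28)³ - 514888 = (14/17)³ - 514888 = 2744/4913 - 514888 = -2529642000/4913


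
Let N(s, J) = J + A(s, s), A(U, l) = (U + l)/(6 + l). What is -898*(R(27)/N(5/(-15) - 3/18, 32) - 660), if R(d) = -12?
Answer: 103778268/175 ≈ 5.9302e+5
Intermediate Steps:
A(U, l) = (U + l)/(6 + l)
N(s, J) = J + 2*s/(6 + s) (N(s, J) = J + (s + s)/(6 + s) = J + (2*s)/(6 + s) = J + 2*s/(6 + s))
-898*(R(27)/N(5/(-15) - 3/18, 32) - 660) = -898*(-12*(6 + (5/(-15) - 3/18))/(2*(5/(-15) - 3/18) + 32*(6 + (5/(-15) - 3/18))) - 660) = -898*(-12*(6 + (5*(-1/15) - 3*1/18))/(2*(5*(-1/15) - 3*1/18) + 32*(6 + (5*(-1/15) - 3*1/18))) - 660) = -898*(-12*(6 + (-1/3 - 1/6))/(2*(-1/3 - 1/6) + 32*(6 + (-1/3 - 1/6))) - 660) = -898*(-12*(6 - 1/2)/(2*(-1/2) + 32*(6 - 1/2)) - 660) = -898*(-12*11/(2*(-1 + 32*(11/2))) - 660) = -898*(-12*11/(2*(-1 + 176)) - 660) = -898*(-12/((2/11)*175) - 660) = -898*(-12/350/11 - 660) = -898*(-12*11/350 - 660) = -898*(-66/175 - 660) = -898*(-115566/175) = 103778268/175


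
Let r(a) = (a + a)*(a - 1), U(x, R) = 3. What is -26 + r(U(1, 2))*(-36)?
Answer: -458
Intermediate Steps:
r(a) = 2*a*(-1 + a) (r(a) = (2*a)*(-1 + a) = 2*a*(-1 + a))
-26 + r(U(1, 2))*(-36) = -26 + (2*3*(-1 + 3))*(-36) = -26 + (2*3*2)*(-36) = -26 + 12*(-36) = -26 - 432 = -458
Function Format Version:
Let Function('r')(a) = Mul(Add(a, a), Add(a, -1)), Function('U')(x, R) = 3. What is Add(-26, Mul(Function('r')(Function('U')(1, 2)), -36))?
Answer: -458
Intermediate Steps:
Function('r')(a) = Mul(2, a, Add(-1, a)) (Function('r')(a) = Mul(Mul(2, a), Add(-1, a)) = Mul(2, a, Add(-1, a)))
Add(-26, Mul(Function('r')(Function('U')(1, 2)), -36)) = Add(-26, Mul(Mul(2, 3, Add(-1, 3)), -36)) = Add(-26, Mul(Mul(2, 3, 2), -36)) = Add(-26, Mul(12, -36)) = Add(-26, -432) = -458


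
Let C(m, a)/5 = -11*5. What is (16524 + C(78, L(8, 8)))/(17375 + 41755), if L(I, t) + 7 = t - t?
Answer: 16249/59130 ≈ 0.27480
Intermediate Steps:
L(I, t) = -7 (L(I, t) = -7 + (t - t) = -7 + 0 = -7)
C(m, a) = -275 (C(m, a) = 5*(-11*5) = 5*(-55) = -275)
(16524 + C(78, L(8, 8)))/(17375 + 41755) = (16524 - 275)/(17375 + 41755) = 16249/59130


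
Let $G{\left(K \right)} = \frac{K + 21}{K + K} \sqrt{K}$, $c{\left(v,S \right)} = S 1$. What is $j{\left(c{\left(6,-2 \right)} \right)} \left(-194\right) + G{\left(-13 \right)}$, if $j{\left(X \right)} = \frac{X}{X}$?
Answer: $-194 - \frac{4 i \sqrt{13}}{13} \approx -194.0 - 1.1094 i$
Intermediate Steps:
$c{\left(v,S \right)} = S$
$G{\left(K \right)} = \frac{21 + K}{2 \sqrt{K}}$ ($G{\left(K \right)} = \frac{21 + K}{2 K} \sqrt{K} = \frac{21 + K}{2 \sqrt{K}}$)
$j{\left(X \right)} = 1$
$j{\left(c{\left(6,-2 \right)} \right)} \left(-194\right) + G{\left(-13 \right)} = 1 \left(-194\right) + \frac{21 - 13}{2 i \sqrt{13}} = -194 + \frac{1}{2} \left(- \frac{i \sqrt{13}}{13}\right) 8 = -194 - \frac{4 i \sqrt{13}}{13}$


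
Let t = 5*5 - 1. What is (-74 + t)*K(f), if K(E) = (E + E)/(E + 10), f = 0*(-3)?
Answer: 0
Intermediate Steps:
f = 0
K(E) = 2*E/(10 + E) (K(E) = (2*E)/(10 + E) = 2*E/(10 + E))
t = 24 (t = 25 - 1 = 24)
(-74 + t)*K(f) = (-74 + 24)*(2*0/(10 + 0)) = -100*0/10 = -50*0 = 0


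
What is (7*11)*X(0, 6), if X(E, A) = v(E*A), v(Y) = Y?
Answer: 0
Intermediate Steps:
X(E, A) = A*E (X(E, A) = E*A = A*E)
(7*11)*X(0, 6) = (7*11)*(6*0) = 77*0 = 0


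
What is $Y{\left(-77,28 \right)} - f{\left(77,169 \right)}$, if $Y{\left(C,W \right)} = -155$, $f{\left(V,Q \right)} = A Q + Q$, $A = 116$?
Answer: $-19928$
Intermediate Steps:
$f{\left(V,Q \right)} = 117 Q$ ($f{\left(V,Q \right)} = 116 Q + Q = 117 Q$)
$Y{\left(-77,28 \right)} - f{\left(77,169 \right)} = -155 - 117 \cdot 169 = -155 - 19773 = -19928$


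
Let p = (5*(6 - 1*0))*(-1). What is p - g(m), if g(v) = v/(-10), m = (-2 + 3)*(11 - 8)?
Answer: -297/10 ≈ -29.700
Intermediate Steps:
m = 3 (m = 1*3 = 3)
p = -30 (p = (5*(6 + 0))*(-1) = (5*6)*(-1) = 30*(-1) = -30)
g(v) = -v/10 (g(v) = v*(-1/10) = -v/10)
p - g(m) = -30 - (-1)*3/10 = -30 - 1*(-3/10) = -30 + 3/10 = -297/10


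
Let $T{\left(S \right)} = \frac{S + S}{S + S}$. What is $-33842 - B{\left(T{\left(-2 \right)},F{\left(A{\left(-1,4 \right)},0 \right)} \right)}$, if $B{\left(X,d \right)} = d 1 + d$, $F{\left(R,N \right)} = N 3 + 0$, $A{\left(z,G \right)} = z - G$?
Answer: $-33842$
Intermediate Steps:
$F{\left(R,N \right)} = 3 N$ ($F{\left(R,N \right)} = 3 N + 0 = 3 N$)
$T{\left(S \right)} = 1$ ($T{\left(S \right)} = \frac{2 S}{2 S} = 2 S \frac{1}{2 S} = 1$)
$B{\left(X,d \right)} = 2 d$ ($B{\left(X,d \right)} = d + d = 2 d$)
$-33842 - B{\left(T{\left(-2 \right)},F{\left(A{\left(-1,4 \right)},0 \right)} \right)} = -33842 - 2 \cdot 3 \cdot 0 = -33842 - 2 \cdot 0 = -33842 - 0 = -33842 + 0 = -33842$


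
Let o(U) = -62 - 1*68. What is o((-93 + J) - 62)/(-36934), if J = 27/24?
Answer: 65/18467 ≈ 0.0035198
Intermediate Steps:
J = 9/8 (J = 27*(1/24) = 9/8 ≈ 1.1250)
o(U) = -130 (o(U) = -62 - 68 = -130)
o((-93 + J) - 62)/(-36934) = -130/(-36934) = -130*(-1/36934) = 65/18467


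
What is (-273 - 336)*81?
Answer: -49329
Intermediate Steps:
(-273 - 336)*81 = -609*81 = -49329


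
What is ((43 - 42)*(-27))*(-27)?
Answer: 729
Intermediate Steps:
((43 - 42)*(-27))*(-27) = (1*(-27))*(-27) = -27*(-27) = 729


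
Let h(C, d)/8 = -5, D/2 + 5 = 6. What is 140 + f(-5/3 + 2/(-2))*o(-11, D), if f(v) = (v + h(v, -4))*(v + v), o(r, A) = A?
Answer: 5356/9 ≈ 595.11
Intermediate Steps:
D = 2 (D = -10 + 2*6 = -10 + 12 = 2)
h(C, d) = -40 (h(C, d) = 8*(-5) = -40)
f(v) = 2*v*(-40 + v) (f(v) = (v - 40)*(v + v) = (-40 + v)*(2*v) = 2*v*(-40 + v))
140 + f(-5/3 + 2/(-2))*o(-11, D) = 140 + (2*(-5/3 + 2/(-2))*(-40 + (-5/3 + 2/(-2))))*2 = 140 + (2*(-5*⅓ + 2*(-½))*(-40 + (-5*⅓ + 2*(-½))))*2 = 140 + (2*(-5/3 - 1)*(-40 + (-5/3 - 1)))*2 = 140 + (2*(-8/3)*(-40 - 8/3))*2 = 140 + (2*(-8/3)*(-128/3))*2 = 140 + (2048/9)*2 = 140 + 4096/9 = 5356/9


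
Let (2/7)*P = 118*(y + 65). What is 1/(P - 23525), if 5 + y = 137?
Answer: 1/57836 ≈ 1.7290e-5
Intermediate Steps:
y = 132 (y = -5 + 137 = 132)
P = 81361 (P = 7*(118*(132 + 65))/2 = 7*(118*197)/2 = (7/2)*23246 = 81361)
1/(P - 23525) = 1/(81361 - 23525) = 1/57836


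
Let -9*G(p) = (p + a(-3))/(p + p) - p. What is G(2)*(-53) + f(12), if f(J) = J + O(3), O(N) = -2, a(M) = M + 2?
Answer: -11/36 ≈ -0.30556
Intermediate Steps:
a(M) = 2 + M
G(p) = p/9 - (-1 + p)/(18*p) (G(p) = -((p + (2 - 3))/(p + p) - p)/9 = -((p - 1)/((2*p)) - p)/9 = -((-1 + p)*(1/(2*p)) - p)/9 = -((-1 + p)/(2*p) - p)/9 = -(-p + (-1 + p)/(2*p))/9 = p/9 - (-1 + p)/(18*p))
f(J) = -2 + J (f(J) = J - 2 = -2 + J)
G(2)*(-53) + f(12) = ((1/18)*(1 + 2*(-1 + 2*2))/2)*(-53) + (-2 + 12) = ((1/18)*(½)*(1 + 2*(-1 + 4)))*(-53) + 10 = ((1/18)*(½)*(1 + 2*3))*(-53) + 10 = ((1/18)*(½)*(1 + 6))*(-53) + 10 = ((1/18)*(½)*7)*(-53) + 10 = (7/36)*(-53) + 10 = -371/36 + 10 = -11/36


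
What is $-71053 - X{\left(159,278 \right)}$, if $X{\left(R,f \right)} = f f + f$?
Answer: $-148615$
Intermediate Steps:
$X{\left(R,f \right)} = f + f^{2}$ ($X{\left(R,f \right)} = f^{2} + f = f + f^{2}$)
$-71053 - X{\left(159,278 \right)} = -71053 - 278 \left(1 + 278\right) = -71053 - 278 \cdot 279 = -71053 - 77562 = -148615$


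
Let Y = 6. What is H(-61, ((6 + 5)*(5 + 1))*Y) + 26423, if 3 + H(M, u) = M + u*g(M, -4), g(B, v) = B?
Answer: 2203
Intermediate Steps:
H(M, u) = -3 + M + M*u (H(M, u) = -3 + (M + u*M) = -3 + (M + M*u) = -3 + M + M*u)
H(-61, ((6 + 5)*(5 + 1))*Y) + 26423 = (-3 - 61 - 61*(6 + 5)*(5 + 1)*6) + 26423 = (-3 - 61 - 61*11*6*6) + 26423 = (-3 - 61 - 4026*6) + 26423 = (-3 - 61 - 61*396) + 26423 = (-3 - 61 - 24156) + 26423 = -24220 + 26423 = 2203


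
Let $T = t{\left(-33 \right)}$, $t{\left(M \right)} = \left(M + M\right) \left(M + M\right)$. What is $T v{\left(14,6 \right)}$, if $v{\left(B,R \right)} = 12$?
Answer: $52272$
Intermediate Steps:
$t{\left(M \right)} = 4 M^{2}$ ($t{\left(M \right)} = 2 M 2 M = 4 M^{2}$)
$T = 4356$ ($T = 4 \left(-33\right)^{2} = 4 \cdot 1089 = 4356$)
$T v{\left(14,6 \right)} = 4356 \cdot 12 = 52272$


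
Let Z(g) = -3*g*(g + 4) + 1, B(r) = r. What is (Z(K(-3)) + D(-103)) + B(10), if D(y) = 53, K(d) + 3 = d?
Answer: 28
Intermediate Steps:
K(d) = -3 + d
Z(g) = 1 - 3*g*(4 + g) (Z(g) = -3*g*(4 + g) + 1 = 1 - 3*g*(4 + g))
(Z(K(-3)) + D(-103)) + B(10) = ((1 - 12*(-3 - 3) - 3*(-3 - 3)²) + 53) + 10 = ((1 - 12*(-6) - 3*(-6)²) + 53) + 10 = ((1 + 72 - 3*36) + 53) + 10 = ((1 + 72 - 108) + 53) + 10 = (-35 + 53) + 10 = 18 + 10 = 28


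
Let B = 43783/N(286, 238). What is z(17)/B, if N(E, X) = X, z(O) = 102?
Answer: 24276/43783 ≈ 0.55446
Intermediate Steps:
B = 43783/238 ≈ 183.96
z(17)/B = 102/(43783/238) = 102*(238/43783) = 24276/43783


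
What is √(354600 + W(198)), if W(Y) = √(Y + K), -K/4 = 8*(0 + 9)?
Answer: √(354600 + 3*I*√10) ≈ 595.48 + 0.008*I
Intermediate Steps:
K = -288 (K = -32*(0 + 9) = -32*9 = -4*72 = -288)
W(Y) = √(-288 + Y) (W(Y) = √(Y - 288) = √(-288 + Y))
√(354600 + W(198)) = √(354600 + √(-288 + 198)) = √(354600 + √(-90)) = √(354600 + 3*I*√10)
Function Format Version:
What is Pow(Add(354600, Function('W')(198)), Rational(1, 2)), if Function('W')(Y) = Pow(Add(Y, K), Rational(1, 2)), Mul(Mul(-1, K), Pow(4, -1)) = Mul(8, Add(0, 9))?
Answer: Pow(Add(354600, Mul(3, I, Pow(10, Rational(1, 2)))), Rational(1, 2)) ≈ Add(595.48, Mul(0.008, I))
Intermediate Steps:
K = -288 (K = Mul(-4, Mul(8, Add(0, 9))) = Mul(-4, Mul(8, 9)) = Mul(-4, 72) = -288)
Function('W')(Y) = Pow(Add(-288, Y), Rational(1, 2)) (Function('W')(Y) = Pow(Add(Y, -288), Rational(1, 2)) = Pow(Add(-288, Y), Rational(1, 2)))
Pow(Add(354600, Function('W')(198)), Rational(1, 2)) = Pow(Add(354600, Pow(Add(-288, 198), Rational(1, 2))), Rational(1, 2)) = Pow(Add(354600, Pow(-90, Rational(1, 2))), Rational(1, 2)) = Pow(Add(354600, Mul(3, I, Pow(10, Rational(1, 2)))), Rational(1, 2))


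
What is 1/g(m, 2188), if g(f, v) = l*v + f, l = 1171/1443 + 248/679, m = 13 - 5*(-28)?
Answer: 979797/2672613865 ≈ 0.00036661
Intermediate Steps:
m = 153 (m = 13 + 140 = 153)
l = 1152973/979797 (l = 1171*(1/1443) + 248*(1/679) = 1171/1443 + 248/679 = 1152973/979797 ≈ 1.1767)
g(f, v) = f + 1152973*v/979797 (g(f, v) = 1152973*v/979797 + f = f + 1152973*v/979797)
1/g(m, 2188) = 1/(153 + (1152973/979797)*2188) = 1/(153 + 2522704924/979797) = 1/(2672613865/979797) = 979797/2672613865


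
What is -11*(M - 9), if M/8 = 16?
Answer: -1309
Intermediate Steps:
M = 128 (M = 8*16 = 128)
-11*(M - 9) = -11*(128 - 9) = -11*119 = -1309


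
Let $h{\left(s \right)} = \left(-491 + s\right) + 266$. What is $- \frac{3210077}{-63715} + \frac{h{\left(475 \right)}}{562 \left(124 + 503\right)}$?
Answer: $\frac{565581800774}{11225754705} \approx 50.383$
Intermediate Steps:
$h{\left(s \right)} = -225 + s$
$- \frac{3210077}{-63715} + \frac{h{\left(475 \right)}}{562 \left(124 + 503\right)} = - \frac{3210077}{-63715} + \frac{-225 + 475}{562 \left(124 + 503\right)} = \left(-3210077\right) \left(- \frac{1}{63715}\right) + \frac{250}{562 \cdot 627} = \frac{3210077}{63715} + \frac{250}{352374} = \frac{3210077}{63715} + 250 \cdot \frac{1}{352374} = \frac{3210077}{63715} + \frac{125}{176187} = \frac{565581800774}{11225754705}$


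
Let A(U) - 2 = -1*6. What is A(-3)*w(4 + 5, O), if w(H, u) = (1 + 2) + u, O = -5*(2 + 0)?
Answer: 28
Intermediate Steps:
A(U) = -4 (A(U) = 2 - 1*6 = 2 - 6 = -4)
O = -10 (O = -5*2 = -10)
w(H, u) = 3 + u
A(-3)*w(4 + 5, O) = -4*(3 - 10) = -4*(-7) = 28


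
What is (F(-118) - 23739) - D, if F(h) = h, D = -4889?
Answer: -18968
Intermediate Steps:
(F(-118) - 23739) - D = (-118 - 23739) - 1*(-4889) = -23857 + 4889 = -18968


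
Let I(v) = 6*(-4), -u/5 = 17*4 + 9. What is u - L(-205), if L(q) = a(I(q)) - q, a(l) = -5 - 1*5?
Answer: -580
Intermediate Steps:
u = -385 (u = -5*(17*4 + 9) = -5*(68 + 9) = -5*77 = -385)
I(v) = -24
a(l) = -10 (a(l) = -5 - 5 = -10)
L(q) = -10 - q
u - L(-205) = -385 - (-10 - 1*(-205)) = -385 - (-10 + 205) = -385 - 1*195 = -385 - 195 = -580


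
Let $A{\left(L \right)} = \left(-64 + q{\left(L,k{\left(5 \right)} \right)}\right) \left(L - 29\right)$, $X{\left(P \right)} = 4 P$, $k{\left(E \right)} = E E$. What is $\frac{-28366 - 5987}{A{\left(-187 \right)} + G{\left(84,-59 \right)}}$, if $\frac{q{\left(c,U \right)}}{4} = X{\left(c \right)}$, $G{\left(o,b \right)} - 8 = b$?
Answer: $- \frac{11451}{220015} \approx -0.052046$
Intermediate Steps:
$G{\left(o,b \right)} = 8 + b$
$k{\left(E \right)} = E^{2}$
$q{\left(c,U \right)} = 16 c$ ($q{\left(c,U \right)} = 4 \cdot 4 c = 16 c$)
$A{\left(L \right)} = \left(-64 + 16 L\right) \left(-29 + L\right)$ ($A{\left(L \right)} = \left(-64 + 16 L\right) \left(L - 29\right) = \left(-64 + 16 L\right) \left(-29 + L\right)$)
$\frac{-28366 - 5987}{A{\left(-187 \right)} + G{\left(84,-59 \right)}} = \frac{-28366 - 5987}{\left(1856 - -98736 + 16 \left(-187\right)^{2}\right) + \left(8 - 59\right)} = - \frac{34353}{\left(1856 + 98736 + 16 \cdot 34969\right) - 51} = - \frac{34353}{\left(1856 + 98736 + 559504\right) - 51} = - \frac{34353}{660096 - 51} = - \frac{34353}{660045} = \left(-34353\right) \frac{1}{660045} = - \frac{11451}{220015}$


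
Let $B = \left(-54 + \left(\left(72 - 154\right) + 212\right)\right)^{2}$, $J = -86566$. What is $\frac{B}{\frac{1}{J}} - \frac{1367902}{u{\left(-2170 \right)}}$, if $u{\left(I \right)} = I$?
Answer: $- \frac{542504975409}{1085} \approx -5.0 \cdot 10^{8}$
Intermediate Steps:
$B = 5776$ ($B = \left(-54 + \left(-82 + 212\right)\right)^{2} = \left(-54 + 130\right)^{2} = 76^{2} = 5776$)
$\frac{B}{\frac{1}{J}} - \frac{1367902}{u{\left(-2170 \right)}} = \frac{5776}{\frac{1}{-86566}} - \frac{1367902}{-2170} = \frac{5776}{- \frac{1}{86566}} - - \frac{683951}{1085} = 5776 \left(-86566\right) + \frac{683951}{1085} = -500005216 + \frac{683951}{1085} = - \frac{542504975409}{1085}$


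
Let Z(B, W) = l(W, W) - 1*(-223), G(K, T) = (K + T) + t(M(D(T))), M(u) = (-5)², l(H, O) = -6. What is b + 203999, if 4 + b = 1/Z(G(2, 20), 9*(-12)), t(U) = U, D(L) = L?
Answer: 44266916/217 ≈ 2.0400e+5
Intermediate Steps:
M(u) = 25
G(K, T) = 25 + K + T (G(K, T) = (K + T) + 25 = 25 + K + T)
Z(B, W) = 217 (Z(B, W) = -6 - 1*(-223) = -6 + 223 = 217)
b = -867/217 (b = -4 + 1/217 = -867/217 ≈ -3.9954)
b + 203999 = -867/217 + 203999 = 44266916/217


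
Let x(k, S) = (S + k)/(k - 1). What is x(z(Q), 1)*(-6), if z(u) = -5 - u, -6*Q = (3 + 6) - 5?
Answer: -15/4 ≈ -3.7500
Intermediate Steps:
Q = -2/3 (Q = -((3 + 6) - 5)/6 = -(9 - 5)/6 = -1/6*4 = -2/3 ≈ -0.66667)
x(k, S) = (S + k)/(-1 + k)
x(z(Q), 1)*(-6) = ((1 + (-5 - 1*(-2/3)))/(-1 + (-5 - 1*(-2/3))))*(-6) = ((1 + (-5 + 2/3))/(-1 + (-5 + 2/3)))*(-6) = ((1 - 13/3)/(-1 - 13/3))*(-6) = (-10/3/(-16/3))*(-6) = -3/16*(-10/3)*(-6) = (5/8)*(-6) = -15/4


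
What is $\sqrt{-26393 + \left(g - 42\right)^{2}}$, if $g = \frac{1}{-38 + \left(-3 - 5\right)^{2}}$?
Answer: $\frac{i \sqrt{16651387}}{26} \approx 156.95 i$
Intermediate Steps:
$g = \frac{1}{26}$ ($g = \frac{1}{-38 + \left(-8\right)^{2}} = \frac{1}{-38 + 64} = \frac{1}{26} \approx 0.038462$)
$\sqrt{-26393 + \left(g - 42\right)^{2}} = \sqrt{-26393 + \left(\frac{1}{26} - 42\right)^{2}} = \sqrt{-26393 + \left(- \frac{1091}{26}\right)^{2}} = \sqrt{-26393 + \frac{1190281}{676}} = \sqrt{- \frac{16651387}{676}} = \frac{i \sqrt{16651387}}{26}$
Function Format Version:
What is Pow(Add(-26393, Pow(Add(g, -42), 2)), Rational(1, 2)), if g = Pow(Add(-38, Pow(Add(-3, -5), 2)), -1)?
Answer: Mul(Rational(1, 26), I, Pow(16651387, Rational(1, 2))) ≈ Mul(156.95, I)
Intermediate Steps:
g = Rational(1, 26) (g = Pow(Add(-38, Pow(-8, 2)), -1) = Pow(Add(-38, 64), -1) = Pow(26, -1) = Rational(1, 26) ≈ 0.038462)
Pow(Add(-26393, Pow(Add(g, -42), 2)), Rational(1, 2)) = Pow(Add(-26393, Pow(Add(Rational(1, 26), -42), 2)), Rational(1, 2)) = Pow(Add(-26393, Pow(Rational(-1091, 26), 2)), Rational(1, 2)) = Pow(Add(-26393, Rational(1190281, 676)), Rational(1, 2)) = Pow(Rational(-16651387, 676), Rational(1, 2)) = Mul(Rational(1, 26), I, Pow(16651387, Rational(1, 2)))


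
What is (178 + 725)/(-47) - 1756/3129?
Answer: -2908019/147063 ≈ -19.774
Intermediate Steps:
(178 + 725)/(-47) - 1756/3129 = 903*(-1/47) - 1756*1/3129 = -903/47 - 1756/3129 = -2908019/147063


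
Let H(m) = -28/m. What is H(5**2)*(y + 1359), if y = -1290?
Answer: -1932/25 ≈ -77.280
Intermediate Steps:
H(5**2)*(y + 1359) = (-28/(5**2))*(-1290 + 1359) = -28/25*69 = -1932/25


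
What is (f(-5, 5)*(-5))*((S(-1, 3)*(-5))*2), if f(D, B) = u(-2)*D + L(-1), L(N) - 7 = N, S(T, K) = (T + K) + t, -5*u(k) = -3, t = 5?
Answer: 1050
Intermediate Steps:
u(k) = ⅗ (u(k) = -⅕*(-3) = ⅗)
S(T, K) = 5 + K + T (S(T, K) = (T + K) + 5 = (K + T) + 5 = 5 + K + T)
L(N) = 7 + N
f(D, B) = 6 + 3*D/5 (f(D, B) = 3*D/5 + (7 - 1) = 3*D/5 + 6 = 6 + 3*D/5)
(f(-5, 5)*(-5))*((S(-1, 3)*(-5))*2) = ((6 + (⅗)*(-5))*(-5))*(((5 + 3 - 1)*(-5))*2) = ((6 - 3)*(-5))*((7*(-5))*2) = (3*(-5))*(-35*2) = -15*(-70) = 1050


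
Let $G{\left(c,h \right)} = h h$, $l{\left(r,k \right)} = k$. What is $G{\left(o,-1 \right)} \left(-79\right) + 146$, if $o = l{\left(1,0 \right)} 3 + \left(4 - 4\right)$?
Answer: $67$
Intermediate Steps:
$o = 0$ ($o = 0 \cdot 3 + \left(4 - 4\right) = 0 + 0 = 0$)
$G{\left(c,h \right)} = h^{2}$
$G{\left(o,-1 \right)} \left(-79\right) + 146 = \left(-1\right)^{2} \left(-79\right) + 146 = 1 \left(-79\right) + 146 = -79 + 146 = 67$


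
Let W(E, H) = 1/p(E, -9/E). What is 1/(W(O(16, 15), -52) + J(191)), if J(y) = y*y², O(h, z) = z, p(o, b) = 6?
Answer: 6/41807227 ≈ 1.4352e-7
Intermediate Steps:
J(y) = y³
W(E, H) = ⅙ (W(E, H) = 1/6 = ⅙)
1/(W(O(16, 15), -52) + J(191)) = 1/(⅙ + 191³) = 1/(⅙ + 6967871) = 1/(41807227/6) = 6/41807227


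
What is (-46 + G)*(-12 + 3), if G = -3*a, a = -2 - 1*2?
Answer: 306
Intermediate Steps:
a = -4 (a = -2 - 2 = -4)
G = 12 (G = -3*(-4) = 12)
(-46 + G)*(-12 + 3) = (-46 + 12)*(-12 + 3) = -34*(-9) = 306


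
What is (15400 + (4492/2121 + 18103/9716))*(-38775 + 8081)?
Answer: -695963725773835/1471974 ≈ -4.7281e+8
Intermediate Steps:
(15400 + (4492/2121 + 18103/9716))*(-38775 + 8081) = (15400 + (4492*(1/2121) + 18103*(1/9716)))*(-30694) = (15400 + (4492/2121 + 18103/9716))*(-30694) = (15400 + 11720105/2943948)*(-30694) = (45348519305/2943948)*(-30694) = -695963725773835/1471974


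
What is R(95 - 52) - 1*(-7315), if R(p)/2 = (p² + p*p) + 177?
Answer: 15065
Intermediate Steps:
R(p) = 354 + 4*p² (R(p) = 2*((p² + p*p) + 177) = 2*((p² + p²) + 177) = 2*(2*p² + 177) = 2*(177 + 2*p²) = 354 + 4*p²)
R(95 - 52) - 1*(-7315) = (354 + 4*(95 - 52)²) - 1*(-7315) = (354 + 4*43²) + 7315 = (354 + 4*1849) + 7315 = (354 + 7396) + 7315 = 7750 + 7315 = 15065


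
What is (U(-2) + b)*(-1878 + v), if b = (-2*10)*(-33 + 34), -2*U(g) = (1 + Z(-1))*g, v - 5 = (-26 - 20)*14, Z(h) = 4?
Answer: 37755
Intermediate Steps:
v = -639 (v = 5 + (-26 - 20)*14 = 5 - 46*14 = 5 - 644 = -639)
U(g) = -5*g/2 (U(g) = -(1 + 4)*g/2 = -5*g/2)
b = -20 (b = -20*1 = -20)
(U(-2) + b)*(-1878 + v) = (-5/2*(-2) - 20)*(-1878 - 639) = (5 - 20)*(-2517) = -15*(-2517) = 37755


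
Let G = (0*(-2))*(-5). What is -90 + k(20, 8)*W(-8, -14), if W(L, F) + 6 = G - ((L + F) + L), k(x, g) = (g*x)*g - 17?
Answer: 30222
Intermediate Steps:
k(x, g) = -17 + x*g**2 (k(x, g) = x*g**2 - 17 = -17 + x*g**2)
G = 0 (G = 0*(-5) = 0)
W(L, F) = -6 - F - 2*L (W(L, F) = -6 + (0 - ((L + F) + L)) = -6 + (0 - ((F + L) + L)) = -6 + (0 - (F + 2*L)) = -6 + (0 + (-F - 2*L)) = -6 + (-F - 2*L) = -6 - F - 2*L)
-90 + k(20, 8)*W(-8, -14) = -90 + (-17 + 20*8**2)*(-6 - 1*(-14) - 2*(-8)) = -90 + (-17 + 20*64)*(-6 + 14 + 16) = -90 + (-17 + 1280)*24 = -90 + 1263*24 = -90 + 30312 = 30222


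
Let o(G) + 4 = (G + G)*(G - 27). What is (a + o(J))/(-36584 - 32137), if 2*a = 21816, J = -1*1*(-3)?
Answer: -10760/68721 ≈ -0.15658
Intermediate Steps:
J = 3 (J = -1*(-3) = 3)
o(G) = -4 + 2*G*(-27 + G) (o(G) = -4 + (G + G)*(G - 27) = -4 + (2*G)*(-27 + G) = -4 + 2*G*(-27 + G))
a = 10908 (a = (1/2)*21816 = 10908)
(a + o(J))/(-36584 - 32137) = (10908 + (-4 - 54*3 + 2*3**2))/(-36584 - 32137) = (10908 + (-4 - 162 + 2*9))/(-68721) = (10908 + (-4 - 162 + 18))*(-1/68721) = (10908 - 148)*(-1/68721) = 10760*(-1/68721) = -10760/68721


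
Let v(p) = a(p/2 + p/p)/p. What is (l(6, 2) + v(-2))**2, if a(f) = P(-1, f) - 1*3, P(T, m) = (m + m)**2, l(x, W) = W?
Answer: 49/4 ≈ 12.250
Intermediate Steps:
P(T, m) = 4*m**2 (P(T, m) = (2*m)**2 = 4*m**2)
a(f) = -3 + 4*f**2 (a(f) = 4*f**2 - 1*3 = 4*f**2 - 3 = -3 + 4*f**2)
v(p) = (-3 + 4*(1 + p/2)**2)/p (v(p) = (-3 + 4*(p/2 + p/p)**2)/p = (-3 + 4*(p*(1/2) + 1)**2)/p = (-3 + 4*(p/2 + 1)**2)/p = (-3 + 4*(1 + p/2)**2)/p)
(l(6, 2) + v(-2))**2 = (2 + (-3 + (2 - 2)**2)/(-2))**2 = (2 - (-3 + 0**2)/2)**2 = (2 - (-3 + 0)/2)**2 = (2 - 1/2*(-3))**2 = (2 + 3/2)**2 = (7/2)**2 = 49/4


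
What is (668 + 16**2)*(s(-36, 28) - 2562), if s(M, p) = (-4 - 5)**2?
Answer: -2292444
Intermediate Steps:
s(M, p) = 81 (s(M, p) = (-9)**2 = 81)
(668 + 16**2)*(s(-36, 28) - 2562) = (668 + 16**2)*(81 - 2562) = (668 + 256)*(-2481) = 924*(-2481) = -2292444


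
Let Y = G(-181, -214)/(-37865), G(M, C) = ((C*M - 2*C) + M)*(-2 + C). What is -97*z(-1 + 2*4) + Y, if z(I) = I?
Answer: -17290439/37865 ≈ -456.63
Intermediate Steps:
G(M, C) = (-2 + C)*(M - 2*C + C*M) (G(M, C) = ((-2*C + C*M) + M)*(-2 + C) = (M - 2*C + C*M)*(-2 + C) = (-2 + C)*(M - 2*C + C*M))
Y = 8419896/37865 (Y = (-2*(-181) - 2*(-214)**2 + 4*(-214) - 181*(-214)**2 - 1*(-214)*(-181))/(-37865) = (362 - 2*45796 - 856 - 181*45796 - 38734)*(-1/37865) = (362 - 91592 - 856 - 8289076 - 38734)*(-1/37865) = -8419896*(-1/37865) = 8419896/37865 ≈ 222.37)
-97*z(-1 + 2*4) + Y = -97*(-1 + 2*4) + 8419896/37865 = -97*(-1 + 8) + 8419896/37865 = -97*7 + 8419896/37865 = -679 + 8419896/37865 = -17290439/37865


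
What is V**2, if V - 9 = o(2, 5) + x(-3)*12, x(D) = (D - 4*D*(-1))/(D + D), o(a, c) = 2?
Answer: 1681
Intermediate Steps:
x(D) = 5/2 (x(D) = (D + 4*D)/((2*D)) = (5*D)*(1/(2*D)) = 5/2)
V = 41 (V = 9 + (2 + (5/2)*12) = 9 + (2 + 30) = 9 + 32 = 41)
V**2 = 41**2 = 1681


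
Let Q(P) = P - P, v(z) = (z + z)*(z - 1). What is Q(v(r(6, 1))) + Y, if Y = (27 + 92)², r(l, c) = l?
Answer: 14161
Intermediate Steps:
v(z) = 2*z*(-1 + z) (v(z) = (2*z)*(-1 + z) = 2*z*(-1 + z))
Q(P) = 0
Y = 14161 (Y = 119² = 14161)
Q(v(r(6, 1))) + Y = 0 + 14161 = 14161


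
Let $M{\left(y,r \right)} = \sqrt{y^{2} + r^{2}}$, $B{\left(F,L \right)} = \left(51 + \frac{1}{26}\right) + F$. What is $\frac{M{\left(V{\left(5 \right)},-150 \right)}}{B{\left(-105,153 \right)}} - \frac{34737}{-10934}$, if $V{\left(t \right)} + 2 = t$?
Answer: $\frac{34737}{10934} - \frac{78 \sqrt{2501}}{1403} \approx 0.39666$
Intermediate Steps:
$V{\left(t \right)} = -2 + t$
$B{\left(F,L \right)} = \frac{1327}{26} + F$ ($B{\left(F,L \right)} = \left(51 + \frac{1}{26}\right) + F = \frac{1327}{26} + F$)
$M{\left(y,r \right)} = \sqrt{r^{2} + y^{2}}$
$\frac{M{\left(V{\left(5 \right)},-150 \right)}}{B{\left(-105,153 \right)}} - \frac{34737}{-10934} = \frac{\sqrt{\left(-150\right)^{2} + \left(-2 + 5\right)^{2}}}{\frac{1327}{26} - 105} - \frac{34737}{-10934} = \frac{\sqrt{22500 + 3^{2}}}{- \frac{1403}{26}} - - \frac{34737}{10934} = \sqrt{22500 + 9} \left(- \frac{26}{1403}\right) + \frac{34737}{10934} = \sqrt{22509} \left(- \frac{26}{1403}\right) + \frac{34737}{10934} = 3 \sqrt{2501} \left(- \frac{26}{1403}\right) + \frac{34737}{10934} = - \frac{78 \sqrt{2501}}{1403} + \frac{34737}{10934} = \frac{34737}{10934} - \frac{78 \sqrt{2501}}{1403}$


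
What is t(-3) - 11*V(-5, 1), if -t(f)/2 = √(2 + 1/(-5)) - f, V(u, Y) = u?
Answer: 49 - 6*√5/5 ≈ 46.317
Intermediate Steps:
t(f) = 2*f - 6*√5/5 (t(f) = -2*(√(2 + 1/(-5)) - f) = -2*(√(2 - ⅕) - f) = -2*(√(9/5) - f) = -2*(3*√5/5 - f) = -2*(-f + 3*√5/5) = 2*f - 6*√5/5)
t(-3) - 11*V(-5, 1) = (2*(-3) - 6*√5/5) - 11*(-5) = (-6 - 6*√5/5) + 55 = 49 - 6*√5/5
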